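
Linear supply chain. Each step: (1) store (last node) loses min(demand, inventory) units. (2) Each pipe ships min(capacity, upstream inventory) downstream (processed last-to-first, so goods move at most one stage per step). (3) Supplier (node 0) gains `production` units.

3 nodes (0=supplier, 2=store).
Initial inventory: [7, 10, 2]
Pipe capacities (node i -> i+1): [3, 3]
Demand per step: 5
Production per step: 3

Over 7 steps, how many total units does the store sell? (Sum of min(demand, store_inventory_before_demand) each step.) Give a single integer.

Step 1: sold=2 (running total=2) -> [7 10 3]
Step 2: sold=3 (running total=5) -> [7 10 3]
Step 3: sold=3 (running total=8) -> [7 10 3]
Step 4: sold=3 (running total=11) -> [7 10 3]
Step 5: sold=3 (running total=14) -> [7 10 3]
Step 6: sold=3 (running total=17) -> [7 10 3]
Step 7: sold=3 (running total=20) -> [7 10 3]

Answer: 20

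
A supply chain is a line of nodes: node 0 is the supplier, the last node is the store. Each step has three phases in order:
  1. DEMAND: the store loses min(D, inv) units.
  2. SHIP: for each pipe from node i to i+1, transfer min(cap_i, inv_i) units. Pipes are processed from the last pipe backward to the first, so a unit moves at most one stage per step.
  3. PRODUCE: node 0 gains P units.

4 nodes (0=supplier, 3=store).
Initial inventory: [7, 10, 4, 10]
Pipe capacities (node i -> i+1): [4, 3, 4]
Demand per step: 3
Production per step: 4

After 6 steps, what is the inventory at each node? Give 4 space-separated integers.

Step 1: demand=3,sold=3 ship[2->3]=4 ship[1->2]=3 ship[0->1]=4 prod=4 -> inv=[7 11 3 11]
Step 2: demand=3,sold=3 ship[2->3]=3 ship[1->2]=3 ship[0->1]=4 prod=4 -> inv=[7 12 3 11]
Step 3: demand=3,sold=3 ship[2->3]=3 ship[1->2]=3 ship[0->1]=4 prod=4 -> inv=[7 13 3 11]
Step 4: demand=3,sold=3 ship[2->3]=3 ship[1->2]=3 ship[0->1]=4 prod=4 -> inv=[7 14 3 11]
Step 5: demand=3,sold=3 ship[2->3]=3 ship[1->2]=3 ship[0->1]=4 prod=4 -> inv=[7 15 3 11]
Step 6: demand=3,sold=3 ship[2->3]=3 ship[1->2]=3 ship[0->1]=4 prod=4 -> inv=[7 16 3 11]

7 16 3 11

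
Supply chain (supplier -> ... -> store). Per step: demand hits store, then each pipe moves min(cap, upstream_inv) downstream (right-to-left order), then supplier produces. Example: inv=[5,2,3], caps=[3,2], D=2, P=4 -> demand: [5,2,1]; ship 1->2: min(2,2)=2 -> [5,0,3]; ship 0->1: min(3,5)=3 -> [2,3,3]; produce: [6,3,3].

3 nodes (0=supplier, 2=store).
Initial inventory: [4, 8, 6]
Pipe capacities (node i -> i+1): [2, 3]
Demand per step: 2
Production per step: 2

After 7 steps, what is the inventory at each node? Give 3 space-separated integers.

Step 1: demand=2,sold=2 ship[1->2]=3 ship[0->1]=2 prod=2 -> inv=[4 7 7]
Step 2: demand=2,sold=2 ship[1->2]=3 ship[0->1]=2 prod=2 -> inv=[4 6 8]
Step 3: demand=2,sold=2 ship[1->2]=3 ship[0->1]=2 prod=2 -> inv=[4 5 9]
Step 4: demand=2,sold=2 ship[1->2]=3 ship[0->1]=2 prod=2 -> inv=[4 4 10]
Step 5: demand=2,sold=2 ship[1->2]=3 ship[0->1]=2 prod=2 -> inv=[4 3 11]
Step 6: demand=2,sold=2 ship[1->2]=3 ship[0->1]=2 prod=2 -> inv=[4 2 12]
Step 7: demand=2,sold=2 ship[1->2]=2 ship[0->1]=2 prod=2 -> inv=[4 2 12]

4 2 12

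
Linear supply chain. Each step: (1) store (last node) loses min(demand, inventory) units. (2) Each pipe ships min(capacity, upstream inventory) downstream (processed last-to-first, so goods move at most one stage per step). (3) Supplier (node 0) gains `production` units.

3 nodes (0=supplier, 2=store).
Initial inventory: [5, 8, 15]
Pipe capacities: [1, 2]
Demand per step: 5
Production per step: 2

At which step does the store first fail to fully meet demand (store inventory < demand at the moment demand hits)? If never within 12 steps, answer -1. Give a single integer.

Step 1: demand=5,sold=5 ship[1->2]=2 ship[0->1]=1 prod=2 -> [6 7 12]
Step 2: demand=5,sold=5 ship[1->2]=2 ship[0->1]=1 prod=2 -> [7 6 9]
Step 3: demand=5,sold=5 ship[1->2]=2 ship[0->1]=1 prod=2 -> [8 5 6]
Step 4: demand=5,sold=5 ship[1->2]=2 ship[0->1]=1 prod=2 -> [9 4 3]
Step 5: demand=5,sold=3 ship[1->2]=2 ship[0->1]=1 prod=2 -> [10 3 2]
Step 6: demand=5,sold=2 ship[1->2]=2 ship[0->1]=1 prod=2 -> [11 2 2]
Step 7: demand=5,sold=2 ship[1->2]=2 ship[0->1]=1 prod=2 -> [12 1 2]
Step 8: demand=5,sold=2 ship[1->2]=1 ship[0->1]=1 prod=2 -> [13 1 1]
Step 9: demand=5,sold=1 ship[1->2]=1 ship[0->1]=1 prod=2 -> [14 1 1]
Step 10: demand=5,sold=1 ship[1->2]=1 ship[0->1]=1 prod=2 -> [15 1 1]
Step 11: demand=5,sold=1 ship[1->2]=1 ship[0->1]=1 prod=2 -> [16 1 1]
Step 12: demand=5,sold=1 ship[1->2]=1 ship[0->1]=1 prod=2 -> [17 1 1]
First stockout at step 5

5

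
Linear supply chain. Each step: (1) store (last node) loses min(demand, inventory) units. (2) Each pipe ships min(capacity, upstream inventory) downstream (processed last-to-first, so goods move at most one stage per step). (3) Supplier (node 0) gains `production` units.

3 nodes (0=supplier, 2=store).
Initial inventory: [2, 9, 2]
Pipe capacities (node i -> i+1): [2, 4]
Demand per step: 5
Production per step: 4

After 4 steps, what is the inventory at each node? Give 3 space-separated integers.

Step 1: demand=5,sold=2 ship[1->2]=4 ship[0->1]=2 prod=4 -> inv=[4 7 4]
Step 2: demand=5,sold=4 ship[1->2]=4 ship[0->1]=2 prod=4 -> inv=[6 5 4]
Step 3: demand=5,sold=4 ship[1->2]=4 ship[0->1]=2 prod=4 -> inv=[8 3 4]
Step 4: demand=5,sold=4 ship[1->2]=3 ship[0->1]=2 prod=4 -> inv=[10 2 3]

10 2 3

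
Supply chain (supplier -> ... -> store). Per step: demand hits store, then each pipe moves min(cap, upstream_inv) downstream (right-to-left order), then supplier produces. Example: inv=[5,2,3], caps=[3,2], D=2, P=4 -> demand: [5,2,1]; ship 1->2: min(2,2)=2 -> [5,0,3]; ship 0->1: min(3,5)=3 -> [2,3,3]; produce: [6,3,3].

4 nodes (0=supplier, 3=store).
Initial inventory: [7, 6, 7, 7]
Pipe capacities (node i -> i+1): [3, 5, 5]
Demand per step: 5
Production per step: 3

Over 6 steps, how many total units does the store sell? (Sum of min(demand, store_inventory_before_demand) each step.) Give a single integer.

Answer: 29

Derivation:
Step 1: sold=5 (running total=5) -> [7 4 7 7]
Step 2: sold=5 (running total=10) -> [7 3 6 7]
Step 3: sold=5 (running total=15) -> [7 3 4 7]
Step 4: sold=5 (running total=20) -> [7 3 3 6]
Step 5: sold=5 (running total=25) -> [7 3 3 4]
Step 6: sold=4 (running total=29) -> [7 3 3 3]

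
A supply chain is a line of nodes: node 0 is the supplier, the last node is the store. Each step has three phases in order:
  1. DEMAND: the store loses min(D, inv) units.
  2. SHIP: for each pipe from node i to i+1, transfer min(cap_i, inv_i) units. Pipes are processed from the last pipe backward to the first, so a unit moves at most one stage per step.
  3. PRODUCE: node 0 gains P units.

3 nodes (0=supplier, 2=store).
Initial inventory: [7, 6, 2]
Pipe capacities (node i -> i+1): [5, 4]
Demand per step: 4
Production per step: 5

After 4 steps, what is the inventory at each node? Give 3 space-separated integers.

Step 1: demand=4,sold=2 ship[1->2]=4 ship[0->1]=5 prod=5 -> inv=[7 7 4]
Step 2: demand=4,sold=4 ship[1->2]=4 ship[0->1]=5 prod=5 -> inv=[7 8 4]
Step 3: demand=4,sold=4 ship[1->2]=4 ship[0->1]=5 prod=5 -> inv=[7 9 4]
Step 4: demand=4,sold=4 ship[1->2]=4 ship[0->1]=5 prod=5 -> inv=[7 10 4]

7 10 4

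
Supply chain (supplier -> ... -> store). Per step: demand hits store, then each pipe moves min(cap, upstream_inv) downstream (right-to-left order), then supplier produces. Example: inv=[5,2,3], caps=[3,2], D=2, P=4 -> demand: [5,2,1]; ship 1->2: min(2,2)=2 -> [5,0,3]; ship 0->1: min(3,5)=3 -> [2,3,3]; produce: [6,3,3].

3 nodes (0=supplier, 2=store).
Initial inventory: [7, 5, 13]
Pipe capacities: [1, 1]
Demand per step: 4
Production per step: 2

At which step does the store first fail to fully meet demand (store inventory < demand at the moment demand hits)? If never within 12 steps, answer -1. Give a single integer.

Step 1: demand=4,sold=4 ship[1->2]=1 ship[0->1]=1 prod=2 -> [8 5 10]
Step 2: demand=4,sold=4 ship[1->2]=1 ship[0->1]=1 prod=2 -> [9 5 7]
Step 3: demand=4,sold=4 ship[1->2]=1 ship[0->1]=1 prod=2 -> [10 5 4]
Step 4: demand=4,sold=4 ship[1->2]=1 ship[0->1]=1 prod=2 -> [11 5 1]
Step 5: demand=4,sold=1 ship[1->2]=1 ship[0->1]=1 prod=2 -> [12 5 1]
Step 6: demand=4,sold=1 ship[1->2]=1 ship[0->1]=1 prod=2 -> [13 5 1]
Step 7: demand=4,sold=1 ship[1->2]=1 ship[0->1]=1 prod=2 -> [14 5 1]
Step 8: demand=4,sold=1 ship[1->2]=1 ship[0->1]=1 prod=2 -> [15 5 1]
Step 9: demand=4,sold=1 ship[1->2]=1 ship[0->1]=1 prod=2 -> [16 5 1]
Step 10: demand=4,sold=1 ship[1->2]=1 ship[0->1]=1 prod=2 -> [17 5 1]
Step 11: demand=4,sold=1 ship[1->2]=1 ship[0->1]=1 prod=2 -> [18 5 1]
Step 12: demand=4,sold=1 ship[1->2]=1 ship[0->1]=1 prod=2 -> [19 5 1]
First stockout at step 5

5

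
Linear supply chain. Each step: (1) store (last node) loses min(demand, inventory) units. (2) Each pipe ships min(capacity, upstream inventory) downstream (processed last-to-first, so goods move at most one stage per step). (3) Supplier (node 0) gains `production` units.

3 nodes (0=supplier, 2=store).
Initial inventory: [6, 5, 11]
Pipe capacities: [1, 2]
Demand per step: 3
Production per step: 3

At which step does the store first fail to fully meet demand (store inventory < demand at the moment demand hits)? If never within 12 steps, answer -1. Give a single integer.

Step 1: demand=3,sold=3 ship[1->2]=2 ship[0->1]=1 prod=3 -> [8 4 10]
Step 2: demand=3,sold=3 ship[1->2]=2 ship[0->1]=1 prod=3 -> [10 3 9]
Step 3: demand=3,sold=3 ship[1->2]=2 ship[0->1]=1 prod=3 -> [12 2 8]
Step 4: demand=3,sold=3 ship[1->2]=2 ship[0->1]=1 prod=3 -> [14 1 7]
Step 5: demand=3,sold=3 ship[1->2]=1 ship[0->1]=1 prod=3 -> [16 1 5]
Step 6: demand=3,sold=3 ship[1->2]=1 ship[0->1]=1 prod=3 -> [18 1 3]
Step 7: demand=3,sold=3 ship[1->2]=1 ship[0->1]=1 prod=3 -> [20 1 1]
Step 8: demand=3,sold=1 ship[1->2]=1 ship[0->1]=1 prod=3 -> [22 1 1]
Step 9: demand=3,sold=1 ship[1->2]=1 ship[0->1]=1 prod=3 -> [24 1 1]
Step 10: demand=3,sold=1 ship[1->2]=1 ship[0->1]=1 prod=3 -> [26 1 1]
Step 11: demand=3,sold=1 ship[1->2]=1 ship[0->1]=1 prod=3 -> [28 1 1]
Step 12: demand=3,sold=1 ship[1->2]=1 ship[0->1]=1 prod=3 -> [30 1 1]
First stockout at step 8

8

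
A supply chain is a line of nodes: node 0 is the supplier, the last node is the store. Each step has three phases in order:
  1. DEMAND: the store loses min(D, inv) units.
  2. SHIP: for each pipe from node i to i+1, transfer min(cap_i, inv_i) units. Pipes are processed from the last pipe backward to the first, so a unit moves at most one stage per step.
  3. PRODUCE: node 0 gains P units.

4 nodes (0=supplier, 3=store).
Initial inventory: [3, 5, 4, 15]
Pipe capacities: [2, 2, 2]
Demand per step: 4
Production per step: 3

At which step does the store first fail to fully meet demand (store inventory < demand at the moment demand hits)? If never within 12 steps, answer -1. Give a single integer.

Step 1: demand=4,sold=4 ship[2->3]=2 ship[1->2]=2 ship[0->1]=2 prod=3 -> [4 5 4 13]
Step 2: demand=4,sold=4 ship[2->3]=2 ship[1->2]=2 ship[0->1]=2 prod=3 -> [5 5 4 11]
Step 3: demand=4,sold=4 ship[2->3]=2 ship[1->2]=2 ship[0->1]=2 prod=3 -> [6 5 4 9]
Step 4: demand=4,sold=4 ship[2->3]=2 ship[1->2]=2 ship[0->1]=2 prod=3 -> [7 5 4 7]
Step 5: demand=4,sold=4 ship[2->3]=2 ship[1->2]=2 ship[0->1]=2 prod=3 -> [8 5 4 5]
Step 6: demand=4,sold=4 ship[2->3]=2 ship[1->2]=2 ship[0->1]=2 prod=3 -> [9 5 4 3]
Step 7: demand=4,sold=3 ship[2->3]=2 ship[1->2]=2 ship[0->1]=2 prod=3 -> [10 5 4 2]
Step 8: demand=4,sold=2 ship[2->3]=2 ship[1->2]=2 ship[0->1]=2 prod=3 -> [11 5 4 2]
Step 9: demand=4,sold=2 ship[2->3]=2 ship[1->2]=2 ship[0->1]=2 prod=3 -> [12 5 4 2]
Step 10: demand=4,sold=2 ship[2->3]=2 ship[1->2]=2 ship[0->1]=2 prod=3 -> [13 5 4 2]
Step 11: demand=4,sold=2 ship[2->3]=2 ship[1->2]=2 ship[0->1]=2 prod=3 -> [14 5 4 2]
Step 12: demand=4,sold=2 ship[2->3]=2 ship[1->2]=2 ship[0->1]=2 prod=3 -> [15 5 4 2]
First stockout at step 7

7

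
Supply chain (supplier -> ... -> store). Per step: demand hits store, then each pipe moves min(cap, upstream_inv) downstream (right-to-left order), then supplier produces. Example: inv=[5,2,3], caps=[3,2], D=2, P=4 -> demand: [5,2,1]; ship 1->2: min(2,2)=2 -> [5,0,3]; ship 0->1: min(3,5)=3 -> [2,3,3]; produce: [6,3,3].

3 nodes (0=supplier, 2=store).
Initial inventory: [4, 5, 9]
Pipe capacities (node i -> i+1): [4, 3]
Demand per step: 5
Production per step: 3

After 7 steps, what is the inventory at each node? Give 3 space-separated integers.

Step 1: demand=5,sold=5 ship[1->2]=3 ship[0->1]=4 prod=3 -> inv=[3 6 7]
Step 2: demand=5,sold=5 ship[1->2]=3 ship[0->1]=3 prod=3 -> inv=[3 6 5]
Step 3: demand=5,sold=5 ship[1->2]=3 ship[0->1]=3 prod=3 -> inv=[3 6 3]
Step 4: demand=5,sold=3 ship[1->2]=3 ship[0->1]=3 prod=3 -> inv=[3 6 3]
Step 5: demand=5,sold=3 ship[1->2]=3 ship[0->1]=3 prod=3 -> inv=[3 6 3]
Step 6: demand=5,sold=3 ship[1->2]=3 ship[0->1]=3 prod=3 -> inv=[3 6 3]
Step 7: demand=5,sold=3 ship[1->2]=3 ship[0->1]=3 prod=3 -> inv=[3 6 3]

3 6 3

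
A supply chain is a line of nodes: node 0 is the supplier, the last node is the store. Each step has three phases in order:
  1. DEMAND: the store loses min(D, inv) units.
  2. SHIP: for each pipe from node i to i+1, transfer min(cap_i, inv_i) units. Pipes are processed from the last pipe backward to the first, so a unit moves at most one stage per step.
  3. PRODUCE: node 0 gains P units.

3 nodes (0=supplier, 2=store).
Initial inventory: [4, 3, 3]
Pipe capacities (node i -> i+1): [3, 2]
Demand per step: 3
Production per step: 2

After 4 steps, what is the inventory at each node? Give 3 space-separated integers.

Step 1: demand=3,sold=3 ship[1->2]=2 ship[0->1]=3 prod=2 -> inv=[3 4 2]
Step 2: demand=3,sold=2 ship[1->2]=2 ship[0->1]=3 prod=2 -> inv=[2 5 2]
Step 3: demand=3,sold=2 ship[1->2]=2 ship[0->1]=2 prod=2 -> inv=[2 5 2]
Step 4: demand=3,sold=2 ship[1->2]=2 ship[0->1]=2 prod=2 -> inv=[2 5 2]

2 5 2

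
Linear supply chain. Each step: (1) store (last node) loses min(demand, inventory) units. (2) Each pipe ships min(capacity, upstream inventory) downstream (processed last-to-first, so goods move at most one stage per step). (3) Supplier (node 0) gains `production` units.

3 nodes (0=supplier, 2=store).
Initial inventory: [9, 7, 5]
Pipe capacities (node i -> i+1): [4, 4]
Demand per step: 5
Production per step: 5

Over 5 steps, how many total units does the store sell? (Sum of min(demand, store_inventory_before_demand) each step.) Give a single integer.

Step 1: sold=5 (running total=5) -> [10 7 4]
Step 2: sold=4 (running total=9) -> [11 7 4]
Step 3: sold=4 (running total=13) -> [12 7 4]
Step 4: sold=4 (running total=17) -> [13 7 4]
Step 5: sold=4 (running total=21) -> [14 7 4]

Answer: 21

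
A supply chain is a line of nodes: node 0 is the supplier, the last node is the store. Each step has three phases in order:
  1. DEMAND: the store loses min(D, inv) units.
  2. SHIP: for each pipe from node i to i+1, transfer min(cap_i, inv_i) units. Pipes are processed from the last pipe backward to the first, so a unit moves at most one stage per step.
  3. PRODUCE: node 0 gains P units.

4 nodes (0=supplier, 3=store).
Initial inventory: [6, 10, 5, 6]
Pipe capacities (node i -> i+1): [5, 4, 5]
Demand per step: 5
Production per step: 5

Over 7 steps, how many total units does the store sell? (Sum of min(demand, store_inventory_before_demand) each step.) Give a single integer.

Step 1: sold=5 (running total=5) -> [6 11 4 6]
Step 2: sold=5 (running total=10) -> [6 12 4 5]
Step 3: sold=5 (running total=15) -> [6 13 4 4]
Step 4: sold=4 (running total=19) -> [6 14 4 4]
Step 5: sold=4 (running total=23) -> [6 15 4 4]
Step 6: sold=4 (running total=27) -> [6 16 4 4]
Step 7: sold=4 (running total=31) -> [6 17 4 4]

Answer: 31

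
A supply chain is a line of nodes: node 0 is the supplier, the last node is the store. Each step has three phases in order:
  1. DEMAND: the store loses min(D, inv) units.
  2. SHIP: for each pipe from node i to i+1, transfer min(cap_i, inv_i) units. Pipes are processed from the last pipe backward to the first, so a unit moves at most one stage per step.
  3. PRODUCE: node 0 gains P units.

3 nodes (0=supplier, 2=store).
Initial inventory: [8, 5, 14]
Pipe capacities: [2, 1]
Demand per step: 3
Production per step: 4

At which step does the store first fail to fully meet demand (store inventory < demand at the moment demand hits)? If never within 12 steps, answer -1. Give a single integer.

Step 1: demand=3,sold=3 ship[1->2]=1 ship[0->1]=2 prod=4 -> [10 6 12]
Step 2: demand=3,sold=3 ship[1->2]=1 ship[0->1]=2 prod=4 -> [12 7 10]
Step 3: demand=3,sold=3 ship[1->2]=1 ship[0->1]=2 prod=4 -> [14 8 8]
Step 4: demand=3,sold=3 ship[1->2]=1 ship[0->1]=2 prod=4 -> [16 9 6]
Step 5: demand=3,sold=3 ship[1->2]=1 ship[0->1]=2 prod=4 -> [18 10 4]
Step 6: demand=3,sold=3 ship[1->2]=1 ship[0->1]=2 prod=4 -> [20 11 2]
Step 7: demand=3,sold=2 ship[1->2]=1 ship[0->1]=2 prod=4 -> [22 12 1]
Step 8: demand=3,sold=1 ship[1->2]=1 ship[0->1]=2 prod=4 -> [24 13 1]
Step 9: demand=3,sold=1 ship[1->2]=1 ship[0->1]=2 prod=4 -> [26 14 1]
Step 10: demand=3,sold=1 ship[1->2]=1 ship[0->1]=2 prod=4 -> [28 15 1]
Step 11: demand=3,sold=1 ship[1->2]=1 ship[0->1]=2 prod=4 -> [30 16 1]
Step 12: demand=3,sold=1 ship[1->2]=1 ship[0->1]=2 prod=4 -> [32 17 1]
First stockout at step 7

7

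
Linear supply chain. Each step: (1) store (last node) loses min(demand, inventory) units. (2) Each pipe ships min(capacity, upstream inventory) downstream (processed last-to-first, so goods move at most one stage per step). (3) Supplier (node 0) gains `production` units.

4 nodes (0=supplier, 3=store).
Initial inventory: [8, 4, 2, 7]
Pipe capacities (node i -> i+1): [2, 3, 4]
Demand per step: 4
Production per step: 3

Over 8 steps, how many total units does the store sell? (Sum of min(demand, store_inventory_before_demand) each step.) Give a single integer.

Step 1: sold=4 (running total=4) -> [9 3 3 5]
Step 2: sold=4 (running total=8) -> [10 2 3 4]
Step 3: sold=4 (running total=12) -> [11 2 2 3]
Step 4: sold=3 (running total=15) -> [12 2 2 2]
Step 5: sold=2 (running total=17) -> [13 2 2 2]
Step 6: sold=2 (running total=19) -> [14 2 2 2]
Step 7: sold=2 (running total=21) -> [15 2 2 2]
Step 8: sold=2 (running total=23) -> [16 2 2 2]

Answer: 23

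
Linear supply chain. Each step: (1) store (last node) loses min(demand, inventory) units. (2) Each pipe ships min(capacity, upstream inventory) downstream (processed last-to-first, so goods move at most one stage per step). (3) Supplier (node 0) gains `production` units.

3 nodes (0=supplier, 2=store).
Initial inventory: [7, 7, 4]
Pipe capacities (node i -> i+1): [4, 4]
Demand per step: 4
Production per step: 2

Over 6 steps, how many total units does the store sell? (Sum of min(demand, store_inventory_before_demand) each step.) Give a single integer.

Step 1: sold=4 (running total=4) -> [5 7 4]
Step 2: sold=4 (running total=8) -> [3 7 4]
Step 3: sold=4 (running total=12) -> [2 6 4]
Step 4: sold=4 (running total=16) -> [2 4 4]
Step 5: sold=4 (running total=20) -> [2 2 4]
Step 6: sold=4 (running total=24) -> [2 2 2]

Answer: 24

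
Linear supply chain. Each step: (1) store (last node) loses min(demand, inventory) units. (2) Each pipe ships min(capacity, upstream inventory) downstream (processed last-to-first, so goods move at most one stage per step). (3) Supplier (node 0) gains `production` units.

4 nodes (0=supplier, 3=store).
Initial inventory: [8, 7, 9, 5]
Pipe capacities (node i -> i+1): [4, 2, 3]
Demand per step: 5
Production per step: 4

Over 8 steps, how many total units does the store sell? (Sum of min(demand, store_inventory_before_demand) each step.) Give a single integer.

Step 1: sold=5 (running total=5) -> [8 9 8 3]
Step 2: sold=3 (running total=8) -> [8 11 7 3]
Step 3: sold=3 (running total=11) -> [8 13 6 3]
Step 4: sold=3 (running total=14) -> [8 15 5 3]
Step 5: sold=3 (running total=17) -> [8 17 4 3]
Step 6: sold=3 (running total=20) -> [8 19 3 3]
Step 7: sold=3 (running total=23) -> [8 21 2 3]
Step 8: sold=3 (running total=26) -> [8 23 2 2]

Answer: 26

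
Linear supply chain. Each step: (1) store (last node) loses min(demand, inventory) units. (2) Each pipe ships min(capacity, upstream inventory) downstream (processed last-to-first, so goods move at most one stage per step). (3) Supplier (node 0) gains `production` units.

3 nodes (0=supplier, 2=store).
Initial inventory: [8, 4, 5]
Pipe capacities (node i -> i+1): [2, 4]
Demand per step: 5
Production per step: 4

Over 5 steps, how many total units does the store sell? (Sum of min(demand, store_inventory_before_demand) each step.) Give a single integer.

Answer: 15

Derivation:
Step 1: sold=5 (running total=5) -> [10 2 4]
Step 2: sold=4 (running total=9) -> [12 2 2]
Step 3: sold=2 (running total=11) -> [14 2 2]
Step 4: sold=2 (running total=13) -> [16 2 2]
Step 5: sold=2 (running total=15) -> [18 2 2]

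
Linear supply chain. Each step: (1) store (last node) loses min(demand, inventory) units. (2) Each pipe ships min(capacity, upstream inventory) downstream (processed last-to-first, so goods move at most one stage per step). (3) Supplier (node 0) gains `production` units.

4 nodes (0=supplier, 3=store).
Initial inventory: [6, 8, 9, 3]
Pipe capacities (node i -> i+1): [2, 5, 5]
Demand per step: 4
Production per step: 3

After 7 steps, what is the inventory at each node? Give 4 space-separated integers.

Step 1: demand=4,sold=3 ship[2->3]=5 ship[1->2]=5 ship[0->1]=2 prod=3 -> inv=[7 5 9 5]
Step 2: demand=4,sold=4 ship[2->3]=5 ship[1->2]=5 ship[0->1]=2 prod=3 -> inv=[8 2 9 6]
Step 3: demand=4,sold=4 ship[2->3]=5 ship[1->2]=2 ship[0->1]=2 prod=3 -> inv=[9 2 6 7]
Step 4: demand=4,sold=4 ship[2->3]=5 ship[1->2]=2 ship[0->1]=2 prod=3 -> inv=[10 2 3 8]
Step 5: demand=4,sold=4 ship[2->3]=3 ship[1->2]=2 ship[0->1]=2 prod=3 -> inv=[11 2 2 7]
Step 6: demand=4,sold=4 ship[2->3]=2 ship[1->2]=2 ship[0->1]=2 prod=3 -> inv=[12 2 2 5]
Step 7: demand=4,sold=4 ship[2->3]=2 ship[1->2]=2 ship[0->1]=2 prod=3 -> inv=[13 2 2 3]

13 2 2 3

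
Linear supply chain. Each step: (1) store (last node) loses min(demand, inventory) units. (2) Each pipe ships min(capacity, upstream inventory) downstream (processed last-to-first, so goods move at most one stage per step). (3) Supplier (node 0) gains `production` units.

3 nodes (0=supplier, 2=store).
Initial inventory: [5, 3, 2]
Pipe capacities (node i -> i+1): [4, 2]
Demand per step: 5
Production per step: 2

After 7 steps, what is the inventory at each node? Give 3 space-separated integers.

Step 1: demand=5,sold=2 ship[1->2]=2 ship[0->1]=4 prod=2 -> inv=[3 5 2]
Step 2: demand=5,sold=2 ship[1->2]=2 ship[0->1]=3 prod=2 -> inv=[2 6 2]
Step 3: demand=5,sold=2 ship[1->2]=2 ship[0->1]=2 prod=2 -> inv=[2 6 2]
Step 4: demand=5,sold=2 ship[1->2]=2 ship[0->1]=2 prod=2 -> inv=[2 6 2]
Step 5: demand=5,sold=2 ship[1->2]=2 ship[0->1]=2 prod=2 -> inv=[2 6 2]
Step 6: demand=5,sold=2 ship[1->2]=2 ship[0->1]=2 prod=2 -> inv=[2 6 2]
Step 7: demand=5,sold=2 ship[1->2]=2 ship[0->1]=2 prod=2 -> inv=[2 6 2]

2 6 2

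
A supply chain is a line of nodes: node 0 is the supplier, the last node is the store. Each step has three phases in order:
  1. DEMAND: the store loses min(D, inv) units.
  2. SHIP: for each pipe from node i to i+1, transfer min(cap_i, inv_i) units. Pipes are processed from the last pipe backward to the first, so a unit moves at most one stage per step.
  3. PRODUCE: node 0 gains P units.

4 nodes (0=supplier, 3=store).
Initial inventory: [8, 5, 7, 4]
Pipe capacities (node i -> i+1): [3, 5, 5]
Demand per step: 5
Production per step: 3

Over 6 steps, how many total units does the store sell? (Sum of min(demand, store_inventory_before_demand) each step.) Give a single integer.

Step 1: sold=4 (running total=4) -> [8 3 7 5]
Step 2: sold=5 (running total=9) -> [8 3 5 5]
Step 3: sold=5 (running total=14) -> [8 3 3 5]
Step 4: sold=5 (running total=19) -> [8 3 3 3]
Step 5: sold=3 (running total=22) -> [8 3 3 3]
Step 6: sold=3 (running total=25) -> [8 3 3 3]

Answer: 25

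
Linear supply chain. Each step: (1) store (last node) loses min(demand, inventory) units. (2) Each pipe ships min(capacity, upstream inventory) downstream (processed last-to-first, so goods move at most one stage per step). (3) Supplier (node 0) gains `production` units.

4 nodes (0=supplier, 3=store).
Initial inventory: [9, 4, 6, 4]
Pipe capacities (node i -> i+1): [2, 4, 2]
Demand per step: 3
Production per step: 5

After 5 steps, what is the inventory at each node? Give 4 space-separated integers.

Step 1: demand=3,sold=3 ship[2->3]=2 ship[1->2]=4 ship[0->1]=2 prod=5 -> inv=[12 2 8 3]
Step 2: demand=3,sold=3 ship[2->3]=2 ship[1->2]=2 ship[0->1]=2 prod=5 -> inv=[15 2 8 2]
Step 3: demand=3,sold=2 ship[2->3]=2 ship[1->2]=2 ship[0->1]=2 prod=5 -> inv=[18 2 8 2]
Step 4: demand=3,sold=2 ship[2->3]=2 ship[1->2]=2 ship[0->1]=2 prod=5 -> inv=[21 2 8 2]
Step 5: demand=3,sold=2 ship[2->3]=2 ship[1->2]=2 ship[0->1]=2 prod=5 -> inv=[24 2 8 2]

24 2 8 2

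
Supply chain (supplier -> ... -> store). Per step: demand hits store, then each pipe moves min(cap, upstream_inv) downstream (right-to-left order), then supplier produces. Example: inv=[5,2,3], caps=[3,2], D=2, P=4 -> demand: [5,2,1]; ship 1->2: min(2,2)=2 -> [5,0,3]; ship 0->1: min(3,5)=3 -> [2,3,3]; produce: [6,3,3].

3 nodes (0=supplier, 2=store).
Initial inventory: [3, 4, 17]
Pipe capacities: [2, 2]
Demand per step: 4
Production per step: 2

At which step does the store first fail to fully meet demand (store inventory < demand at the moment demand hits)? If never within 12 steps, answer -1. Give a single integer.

Step 1: demand=4,sold=4 ship[1->2]=2 ship[0->1]=2 prod=2 -> [3 4 15]
Step 2: demand=4,sold=4 ship[1->2]=2 ship[0->1]=2 prod=2 -> [3 4 13]
Step 3: demand=4,sold=4 ship[1->2]=2 ship[0->1]=2 prod=2 -> [3 4 11]
Step 4: demand=4,sold=4 ship[1->2]=2 ship[0->1]=2 prod=2 -> [3 4 9]
Step 5: demand=4,sold=4 ship[1->2]=2 ship[0->1]=2 prod=2 -> [3 4 7]
Step 6: demand=4,sold=4 ship[1->2]=2 ship[0->1]=2 prod=2 -> [3 4 5]
Step 7: demand=4,sold=4 ship[1->2]=2 ship[0->1]=2 prod=2 -> [3 4 3]
Step 8: demand=4,sold=3 ship[1->2]=2 ship[0->1]=2 prod=2 -> [3 4 2]
Step 9: demand=4,sold=2 ship[1->2]=2 ship[0->1]=2 prod=2 -> [3 4 2]
Step 10: demand=4,sold=2 ship[1->2]=2 ship[0->1]=2 prod=2 -> [3 4 2]
Step 11: demand=4,sold=2 ship[1->2]=2 ship[0->1]=2 prod=2 -> [3 4 2]
Step 12: demand=4,sold=2 ship[1->2]=2 ship[0->1]=2 prod=2 -> [3 4 2]
First stockout at step 8

8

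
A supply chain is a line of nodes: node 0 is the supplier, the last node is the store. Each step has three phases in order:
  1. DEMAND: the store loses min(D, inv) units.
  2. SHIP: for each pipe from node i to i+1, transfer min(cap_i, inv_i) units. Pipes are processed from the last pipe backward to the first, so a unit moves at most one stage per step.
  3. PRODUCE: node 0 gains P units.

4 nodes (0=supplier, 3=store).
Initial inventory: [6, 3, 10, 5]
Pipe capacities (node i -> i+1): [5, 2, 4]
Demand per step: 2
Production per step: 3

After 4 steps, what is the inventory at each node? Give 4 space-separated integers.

Step 1: demand=2,sold=2 ship[2->3]=4 ship[1->2]=2 ship[0->1]=5 prod=3 -> inv=[4 6 8 7]
Step 2: demand=2,sold=2 ship[2->3]=4 ship[1->2]=2 ship[0->1]=4 prod=3 -> inv=[3 8 6 9]
Step 3: demand=2,sold=2 ship[2->3]=4 ship[1->2]=2 ship[0->1]=3 prod=3 -> inv=[3 9 4 11]
Step 4: demand=2,sold=2 ship[2->3]=4 ship[1->2]=2 ship[0->1]=3 prod=3 -> inv=[3 10 2 13]

3 10 2 13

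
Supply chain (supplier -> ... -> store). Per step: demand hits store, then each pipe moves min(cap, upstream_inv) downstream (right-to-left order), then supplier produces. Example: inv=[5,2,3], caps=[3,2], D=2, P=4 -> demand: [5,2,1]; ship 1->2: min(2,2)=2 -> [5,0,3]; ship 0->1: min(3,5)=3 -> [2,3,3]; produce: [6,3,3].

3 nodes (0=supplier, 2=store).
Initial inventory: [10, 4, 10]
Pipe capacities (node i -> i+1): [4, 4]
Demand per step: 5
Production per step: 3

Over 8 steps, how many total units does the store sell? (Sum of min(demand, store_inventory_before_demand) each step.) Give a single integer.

Answer: 38

Derivation:
Step 1: sold=5 (running total=5) -> [9 4 9]
Step 2: sold=5 (running total=10) -> [8 4 8]
Step 3: sold=5 (running total=15) -> [7 4 7]
Step 4: sold=5 (running total=20) -> [6 4 6]
Step 5: sold=5 (running total=25) -> [5 4 5]
Step 6: sold=5 (running total=30) -> [4 4 4]
Step 7: sold=4 (running total=34) -> [3 4 4]
Step 8: sold=4 (running total=38) -> [3 3 4]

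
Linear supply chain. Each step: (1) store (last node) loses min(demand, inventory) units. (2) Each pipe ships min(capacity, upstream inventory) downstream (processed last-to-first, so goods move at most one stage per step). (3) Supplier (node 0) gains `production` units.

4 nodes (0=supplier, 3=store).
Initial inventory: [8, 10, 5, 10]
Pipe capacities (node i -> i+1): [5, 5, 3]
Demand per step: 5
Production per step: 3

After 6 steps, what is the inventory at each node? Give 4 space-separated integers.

Step 1: demand=5,sold=5 ship[2->3]=3 ship[1->2]=5 ship[0->1]=5 prod=3 -> inv=[6 10 7 8]
Step 2: demand=5,sold=5 ship[2->3]=3 ship[1->2]=5 ship[0->1]=5 prod=3 -> inv=[4 10 9 6]
Step 3: demand=5,sold=5 ship[2->3]=3 ship[1->2]=5 ship[0->1]=4 prod=3 -> inv=[3 9 11 4]
Step 4: demand=5,sold=4 ship[2->3]=3 ship[1->2]=5 ship[0->1]=3 prod=3 -> inv=[3 7 13 3]
Step 5: demand=5,sold=3 ship[2->3]=3 ship[1->2]=5 ship[0->1]=3 prod=3 -> inv=[3 5 15 3]
Step 6: demand=5,sold=3 ship[2->3]=3 ship[1->2]=5 ship[0->1]=3 prod=3 -> inv=[3 3 17 3]

3 3 17 3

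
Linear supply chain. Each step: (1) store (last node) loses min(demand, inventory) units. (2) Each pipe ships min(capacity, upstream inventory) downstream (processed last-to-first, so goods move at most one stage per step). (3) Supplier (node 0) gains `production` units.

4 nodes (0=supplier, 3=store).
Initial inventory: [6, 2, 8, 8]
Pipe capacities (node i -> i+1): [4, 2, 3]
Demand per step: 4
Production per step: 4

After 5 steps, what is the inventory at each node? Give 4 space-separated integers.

Step 1: demand=4,sold=4 ship[2->3]=3 ship[1->2]=2 ship[0->1]=4 prod=4 -> inv=[6 4 7 7]
Step 2: demand=4,sold=4 ship[2->3]=3 ship[1->2]=2 ship[0->1]=4 prod=4 -> inv=[6 6 6 6]
Step 3: demand=4,sold=4 ship[2->3]=3 ship[1->2]=2 ship[0->1]=4 prod=4 -> inv=[6 8 5 5]
Step 4: demand=4,sold=4 ship[2->3]=3 ship[1->2]=2 ship[0->1]=4 prod=4 -> inv=[6 10 4 4]
Step 5: demand=4,sold=4 ship[2->3]=3 ship[1->2]=2 ship[0->1]=4 prod=4 -> inv=[6 12 3 3]

6 12 3 3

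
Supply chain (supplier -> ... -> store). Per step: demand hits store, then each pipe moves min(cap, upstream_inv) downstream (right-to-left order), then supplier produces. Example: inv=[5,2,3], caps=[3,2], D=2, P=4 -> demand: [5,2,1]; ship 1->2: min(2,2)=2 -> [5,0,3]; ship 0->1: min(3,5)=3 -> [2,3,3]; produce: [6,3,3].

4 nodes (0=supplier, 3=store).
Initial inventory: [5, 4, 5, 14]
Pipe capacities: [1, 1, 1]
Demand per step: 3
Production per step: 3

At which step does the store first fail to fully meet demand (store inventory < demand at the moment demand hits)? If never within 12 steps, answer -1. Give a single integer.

Step 1: demand=3,sold=3 ship[2->3]=1 ship[1->2]=1 ship[0->1]=1 prod=3 -> [7 4 5 12]
Step 2: demand=3,sold=3 ship[2->3]=1 ship[1->2]=1 ship[0->1]=1 prod=3 -> [9 4 5 10]
Step 3: demand=3,sold=3 ship[2->3]=1 ship[1->2]=1 ship[0->1]=1 prod=3 -> [11 4 5 8]
Step 4: demand=3,sold=3 ship[2->3]=1 ship[1->2]=1 ship[0->1]=1 prod=3 -> [13 4 5 6]
Step 5: demand=3,sold=3 ship[2->3]=1 ship[1->2]=1 ship[0->1]=1 prod=3 -> [15 4 5 4]
Step 6: demand=3,sold=3 ship[2->3]=1 ship[1->2]=1 ship[0->1]=1 prod=3 -> [17 4 5 2]
Step 7: demand=3,sold=2 ship[2->3]=1 ship[1->2]=1 ship[0->1]=1 prod=3 -> [19 4 5 1]
Step 8: demand=3,sold=1 ship[2->3]=1 ship[1->2]=1 ship[0->1]=1 prod=3 -> [21 4 5 1]
Step 9: demand=3,sold=1 ship[2->3]=1 ship[1->2]=1 ship[0->1]=1 prod=3 -> [23 4 5 1]
Step 10: demand=3,sold=1 ship[2->3]=1 ship[1->2]=1 ship[0->1]=1 prod=3 -> [25 4 5 1]
Step 11: demand=3,sold=1 ship[2->3]=1 ship[1->2]=1 ship[0->1]=1 prod=3 -> [27 4 5 1]
Step 12: demand=3,sold=1 ship[2->3]=1 ship[1->2]=1 ship[0->1]=1 prod=3 -> [29 4 5 1]
First stockout at step 7

7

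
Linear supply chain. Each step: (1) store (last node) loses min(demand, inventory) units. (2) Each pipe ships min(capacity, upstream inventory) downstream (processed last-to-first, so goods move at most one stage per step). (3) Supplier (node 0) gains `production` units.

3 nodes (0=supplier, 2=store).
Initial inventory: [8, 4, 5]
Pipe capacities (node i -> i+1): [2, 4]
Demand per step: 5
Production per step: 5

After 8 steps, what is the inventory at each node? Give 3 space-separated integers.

Step 1: demand=5,sold=5 ship[1->2]=4 ship[0->1]=2 prod=5 -> inv=[11 2 4]
Step 2: demand=5,sold=4 ship[1->2]=2 ship[0->1]=2 prod=5 -> inv=[14 2 2]
Step 3: demand=5,sold=2 ship[1->2]=2 ship[0->1]=2 prod=5 -> inv=[17 2 2]
Step 4: demand=5,sold=2 ship[1->2]=2 ship[0->1]=2 prod=5 -> inv=[20 2 2]
Step 5: demand=5,sold=2 ship[1->2]=2 ship[0->1]=2 prod=5 -> inv=[23 2 2]
Step 6: demand=5,sold=2 ship[1->2]=2 ship[0->1]=2 prod=5 -> inv=[26 2 2]
Step 7: demand=5,sold=2 ship[1->2]=2 ship[0->1]=2 prod=5 -> inv=[29 2 2]
Step 8: demand=5,sold=2 ship[1->2]=2 ship[0->1]=2 prod=5 -> inv=[32 2 2]

32 2 2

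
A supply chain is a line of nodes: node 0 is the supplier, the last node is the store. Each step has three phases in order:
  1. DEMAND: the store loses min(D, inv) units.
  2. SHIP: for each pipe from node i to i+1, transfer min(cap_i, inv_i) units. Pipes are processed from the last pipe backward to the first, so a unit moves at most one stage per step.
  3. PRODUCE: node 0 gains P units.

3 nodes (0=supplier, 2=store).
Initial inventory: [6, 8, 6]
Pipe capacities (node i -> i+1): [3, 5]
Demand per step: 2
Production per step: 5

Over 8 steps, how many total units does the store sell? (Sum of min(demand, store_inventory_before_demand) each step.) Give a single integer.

Answer: 16

Derivation:
Step 1: sold=2 (running total=2) -> [8 6 9]
Step 2: sold=2 (running total=4) -> [10 4 12]
Step 3: sold=2 (running total=6) -> [12 3 14]
Step 4: sold=2 (running total=8) -> [14 3 15]
Step 5: sold=2 (running total=10) -> [16 3 16]
Step 6: sold=2 (running total=12) -> [18 3 17]
Step 7: sold=2 (running total=14) -> [20 3 18]
Step 8: sold=2 (running total=16) -> [22 3 19]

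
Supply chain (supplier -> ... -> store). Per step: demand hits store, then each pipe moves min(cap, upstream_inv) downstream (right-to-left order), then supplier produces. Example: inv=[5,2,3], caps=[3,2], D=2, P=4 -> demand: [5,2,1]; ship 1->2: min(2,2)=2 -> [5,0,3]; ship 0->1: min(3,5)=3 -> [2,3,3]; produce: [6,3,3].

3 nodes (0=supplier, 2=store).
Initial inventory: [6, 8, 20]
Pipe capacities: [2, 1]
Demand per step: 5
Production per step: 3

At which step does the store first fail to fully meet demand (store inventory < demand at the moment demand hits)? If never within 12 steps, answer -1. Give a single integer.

Step 1: demand=5,sold=5 ship[1->2]=1 ship[0->1]=2 prod=3 -> [7 9 16]
Step 2: demand=5,sold=5 ship[1->2]=1 ship[0->1]=2 prod=3 -> [8 10 12]
Step 3: demand=5,sold=5 ship[1->2]=1 ship[0->1]=2 prod=3 -> [9 11 8]
Step 4: demand=5,sold=5 ship[1->2]=1 ship[0->1]=2 prod=3 -> [10 12 4]
Step 5: demand=5,sold=4 ship[1->2]=1 ship[0->1]=2 prod=3 -> [11 13 1]
Step 6: demand=5,sold=1 ship[1->2]=1 ship[0->1]=2 prod=3 -> [12 14 1]
Step 7: demand=5,sold=1 ship[1->2]=1 ship[0->1]=2 prod=3 -> [13 15 1]
Step 8: demand=5,sold=1 ship[1->2]=1 ship[0->1]=2 prod=3 -> [14 16 1]
Step 9: demand=5,sold=1 ship[1->2]=1 ship[0->1]=2 prod=3 -> [15 17 1]
Step 10: demand=5,sold=1 ship[1->2]=1 ship[0->1]=2 prod=3 -> [16 18 1]
Step 11: demand=5,sold=1 ship[1->2]=1 ship[0->1]=2 prod=3 -> [17 19 1]
Step 12: demand=5,sold=1 ship[1->2]=1 ship[0->1]=2 prod=3 -> [18 20 1]
First stockout at step 5

5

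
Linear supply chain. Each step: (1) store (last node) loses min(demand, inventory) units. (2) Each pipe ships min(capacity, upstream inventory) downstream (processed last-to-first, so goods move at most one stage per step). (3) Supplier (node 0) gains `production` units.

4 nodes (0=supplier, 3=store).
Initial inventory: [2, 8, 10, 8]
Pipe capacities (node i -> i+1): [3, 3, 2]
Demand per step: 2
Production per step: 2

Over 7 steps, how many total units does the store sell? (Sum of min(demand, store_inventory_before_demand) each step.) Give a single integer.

Step 1: sold=2 (running total=2) -> [2 7 11 8]
Step 2: sold=2 (running total=4) -> [2 6 12 8]
Step 3: sold=2 (running total=6) -> [2 5 13 8]
Step 4: sold=2 (running total=8) -> [2 4 14 8]
Step 5: sold=2 (running total=10) -> [2 3 15 8]
Step 6: sold=2 (running total=12) -> [2 2 16 8]
Step 7: sold=2 (running total=14) -> [2 2 16 8]

Answer: 14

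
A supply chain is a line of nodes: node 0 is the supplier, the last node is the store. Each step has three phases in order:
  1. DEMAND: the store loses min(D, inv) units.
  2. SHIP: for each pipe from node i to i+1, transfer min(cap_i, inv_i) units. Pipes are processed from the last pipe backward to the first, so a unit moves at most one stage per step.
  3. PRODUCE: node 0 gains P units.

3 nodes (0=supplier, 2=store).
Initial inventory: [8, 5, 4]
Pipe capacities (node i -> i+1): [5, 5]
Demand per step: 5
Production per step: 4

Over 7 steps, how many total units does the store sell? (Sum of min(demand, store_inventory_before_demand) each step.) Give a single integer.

Answer: 33

Derivation:
Step 1: sold=4 (running total=4) -> [7 5 5]
Step 2: sold=5 (running total=9) -> [6 5 5]
Step 3: sold=5 (running total=14) -> [5 5 5]
Step 4: sold=5 (running total=19) -> [4 5 5]
Step 5: sold=5 (running total=24) -> [4 4 5]
Step 6: sold=5 (running total=29) -> [4 4 4]
Step 7: sold=4 (running total=33) -> [4 4 4]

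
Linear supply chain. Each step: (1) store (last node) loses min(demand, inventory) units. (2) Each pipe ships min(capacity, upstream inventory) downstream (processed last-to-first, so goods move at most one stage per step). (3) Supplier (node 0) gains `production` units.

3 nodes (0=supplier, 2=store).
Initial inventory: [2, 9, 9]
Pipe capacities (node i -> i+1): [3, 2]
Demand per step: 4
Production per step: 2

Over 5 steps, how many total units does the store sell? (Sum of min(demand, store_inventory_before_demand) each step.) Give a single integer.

Step 1: sold=4 (running total=4) -> [2 9 7]
Step 2: sold=4 (running total=8) -> [2 9 5]
Step 3: sold=4 (running total=12) -> [2 9 3]
Step 4: sold=3 (running total=15) -> [2 9 2]
Step 5: sold=2 (running total=17) -> [2 9 2]

Answer: 17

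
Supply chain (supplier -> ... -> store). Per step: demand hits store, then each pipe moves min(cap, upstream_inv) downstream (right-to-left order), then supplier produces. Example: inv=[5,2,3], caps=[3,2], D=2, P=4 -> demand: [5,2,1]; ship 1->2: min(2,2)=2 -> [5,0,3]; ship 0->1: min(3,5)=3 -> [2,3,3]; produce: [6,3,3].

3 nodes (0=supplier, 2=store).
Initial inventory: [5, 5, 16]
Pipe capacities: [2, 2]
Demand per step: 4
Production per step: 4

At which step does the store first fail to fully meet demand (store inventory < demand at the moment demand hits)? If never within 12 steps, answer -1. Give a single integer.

Step 1: demand=4,sold=4 ship[1->2]=2 ship[0->1]=2 prod=4 -> [7 5 14]
Step 2: demand=4,sold=4 ship[1->2]=2 ship[0->1]=2 prod=4 -> [9 5 12]
Step 3: demand=4,sold=4 ship[1->2]=2 ship[0->1]=2 prod=4 -> [11 5 10]
Step 4: demand=4,sold=4 ship[1->2]=2 ship[0->1]=2 prod=4 -> [13 5 8]
Step 5: demand=4,sold=4 ship[1->2]=2 ship[0->1]=2 prod=4 -> [15 5 6]
Step 6: demand=4,sold=4 ship[1->2]=2 ship[0->1]=2 prod=4 -> [17 5 4]
Step 7: demand=4,sold=4 ship[1->2]=2 ship[0->1]=2 prod=4 -> [19 5 2]
Step 8: demand=4,sold=2 ship[1->2]=2 ship[0->1]=2 prod=4 -> [21 5 2]
Step 9: demand=4,sold=2 ship[1->2]=2 ship[0->1]=2 prod=4 -> [23 5 2]
Step 10: demand=4,sold=2 ship[1->2]=2 ship[0->1]=2 prod=4 -> [25 5 2]
Step 11: demand=4,sold=2 ship[1->2]=2 ship[0->1]=2 prod=4 -> [27 5 2]
Step 12: demand=4,sold=2 ship[1->2]=2 ship[0->1]=2 prod=4 -> [29 5 2]
First stockout at step 8

8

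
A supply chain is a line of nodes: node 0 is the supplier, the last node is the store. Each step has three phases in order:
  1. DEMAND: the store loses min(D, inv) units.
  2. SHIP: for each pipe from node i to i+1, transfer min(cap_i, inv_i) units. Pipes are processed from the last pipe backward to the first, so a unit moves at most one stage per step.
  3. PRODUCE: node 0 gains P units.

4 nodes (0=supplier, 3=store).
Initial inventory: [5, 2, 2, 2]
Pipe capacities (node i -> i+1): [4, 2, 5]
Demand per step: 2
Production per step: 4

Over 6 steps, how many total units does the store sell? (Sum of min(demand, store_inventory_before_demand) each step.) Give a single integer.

Step 1: sold=2 (running total=2) -> [5 4 2 2]
Step 2: sold=2 (running total=4) -> [5 6 2 2]
Step 3: sold=2 (running total=6) -> [5 8 2 2]
Step 4: sold=2 (running total=8) -> [5 10 2 2]
Step 5: sold=2 (running total=10) -> [5 12 2 2]
Step 6: sold=2 (running total=12) -> [5 14 2 2]

Answer: 12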